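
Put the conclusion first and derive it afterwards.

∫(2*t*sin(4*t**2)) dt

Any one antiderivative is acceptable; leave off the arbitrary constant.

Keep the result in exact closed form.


The answer is -cos(4*t**2)/4.
Step 1. Substitute u = t**2, turning ∫(2*t*sin(4*t**2)) dt into ∫(sin(4*u)) du: now ∫(sin(4*u)) du.
Step 2. Evaluate the standard form: now -cos(4*u)/4.
Step 3. Substitute back u = t**2: now -cos(4*t**2)/4.
Answer: -cos(4*t**2)/4.


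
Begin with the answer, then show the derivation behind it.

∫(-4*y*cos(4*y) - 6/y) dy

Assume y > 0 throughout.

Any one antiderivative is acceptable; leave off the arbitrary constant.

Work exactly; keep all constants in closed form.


The answer is -y*sin(4*y) - 6*log(y) - cos(4*y)/4.
Step 1. Rewrite: now ∫(-6/y) dy + ∫(-4*y*cos(4*y)) dy.
Step 2. Evaluate the standard form [assuming y > 0]: now -6*log(y) + ∫(-4*y*cos(4*y)) dy.
Step 3. Integrate ∫(-4*y*cos(4*y)) dy by parts with u = y, dv = (-4*cos(4*y)) dy, so v = -sin(4*y): now -y*sin(4*y) - 6*log(y) + ∫(sin(4*y)) dy.
Step 4. Evaluate the standard form: now -y*sin(4*y) - 6*log(y) - cos(4*y)/4.
Answer: -y*sin(4*y) - 6*log(y) - cos(4*y)/4.


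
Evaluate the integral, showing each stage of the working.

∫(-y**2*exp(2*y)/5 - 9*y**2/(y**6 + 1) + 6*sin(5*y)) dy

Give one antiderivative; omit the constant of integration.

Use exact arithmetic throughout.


Step 1. Rewrite: now ∫(-9*y**2/(y**6 + 1)) dy + ∫(-y**2*exp(2*y)/5) dy + ∫(6*sin(5*y)) dy.
Step 2. Substitute u = y**3, turning ∫(-9*y**2/(y**6 + 1)) dy into ∫(-3/(u**2 + 1)) du: now ∫(-y**2*exp(2*y)/5) dy + ∫(-3/(u**2 + 1)) du + ∫(6*sin(5*y)) dy.
Step 3. Evaluate the standard form: now -3*atan(u) + ∫(-y**2*exp(2*y)/5) dy + ∫(6*sin(5*y)) dy.
Step 4. Substitute back u = y**3: now -3*atan(y**3) + ∫(-y**2*exp(2*y)/5) dy + ∫(6*sin(5*y)) dy.
Step 5. Evaluate the standard form: now -6*cos(5*y)/5 - 3*atan(y**3) + ∫(-y**2*exp(2*y)/5) dy.
Step 6. Integrate ∫(-y**2*exp(2*y)/5) dy by parts with u = y**2, dv = (-exp(2*y)/5) dy, so v = -exp(2*y)/10: now -y**2*exp(2*y)/10 - 6*cos(5*y)/5 - 3*atan(y**3) + ∫(y*exp(2*y)/5) dy.
Step 7. Integrate ∫(y*exp(2*y)/5) dy by parts with u = y, dv = (exp(2*y)/5) dy, so v = exp(2*y)/10: now -y**2*exp(2*y)/10 + y*exp(2*y)/10 - 6*cos(5*y)/5 - 3*atan(y**3) + ∫(-exp(2*y)/10) dy.
Step 8. Evaluate the standard form: now -y**2*exp(2*y)/10 + y*exp(2*y)/10 - exp(2*y)/20 - 6*cos(5*y)/5 - 3*atan(y**3).
Answer: -y**2*exp(2*y)/10 + y*exp(2*y)/10 - exp(2*y)/20 - 6*cos(5*y)/5 - 3*atan(y**3).


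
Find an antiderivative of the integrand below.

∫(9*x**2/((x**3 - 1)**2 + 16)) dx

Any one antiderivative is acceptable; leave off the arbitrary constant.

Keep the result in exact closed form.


Answer: 3*atan(x**3/4 - 1/4)/4.


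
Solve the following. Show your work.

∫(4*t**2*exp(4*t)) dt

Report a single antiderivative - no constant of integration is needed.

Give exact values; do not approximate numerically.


Step 1. Integrate ∫(4*t**2*exp(4*t)) dt by parts with u = t**2, dv = (4*exp(4*t)) dt, so v = exp(4*t): now t**2*exp(4*t) + ∫(-2*t*exp(4*t)) dt.
Step 2. Integrate ∫(-2*t*exp(4*t)) dt by parts with u = t, dv = (-2*exp(4*t)) dt, so v = -exp(4*t)/2: now t**2*exp(4*t) - t*exp(4*t)/2 + ∫(exp(4*t)/2) dt.
Step 3. Evaluate the standard form: now t**2*exp(4*t) - t*exp(4*t)/2 + exp(4*t)/8.
Answer: t**2*exp(4*t) - t*exp(4*t)/2 + exp(4*t)/8.


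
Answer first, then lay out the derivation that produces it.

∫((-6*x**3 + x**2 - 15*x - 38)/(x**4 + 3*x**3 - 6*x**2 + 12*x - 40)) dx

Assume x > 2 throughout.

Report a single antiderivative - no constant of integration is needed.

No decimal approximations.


The answer is -2*log(x - 2) - 4*log(x + 5) + 3*atan(x/2)/2.
Step 1. Decompose ∫((-6*x**3 + x**2 - 15*x - 38)/(x**4 + 3*x**3 - 6*x**2 + 12*x - 40)) dx by partial fractions, (-6*x**3 + x**2 - 15*x - 38)/(x**4 + 3*x**3 - 6*x**2 + 12*x - 40) = 3/(x**2 + 4) - 4/(x + 5) - 2/(x - 2): now ∫(-2/(x - 2)) dx + ∫(-4/(x + 5)) dx + ∫(3/(x**2 + 4)) dx.
Step 2. Evaluate the standard form [assuming x > 2]: now -2*log(x - 2) + ∫(-4/(x + 5)) dx + ∫(3/(x**2 + 4)) dx.
Step 3. Evaluate the standard form [assuming x > -5]: now -2*log(x - 2) - 4*log(x + 5) + ∫(3/(x**2 + 4)) dx.
Step 4. Evaluate the standard form: now -2*log(x - 2) - 4*log(x + 5) + 3*atan(x/2)/2.
Answer: -2*log(x - 2) - 4*log(x + 5) + 3*atan(x/2)/2.


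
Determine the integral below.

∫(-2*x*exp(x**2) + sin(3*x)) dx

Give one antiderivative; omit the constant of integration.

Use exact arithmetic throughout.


Answer: -exp(x**2) - cos(3*x)/3.


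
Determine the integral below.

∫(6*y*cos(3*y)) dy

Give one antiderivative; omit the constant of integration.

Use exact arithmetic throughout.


Answer: 2*y*sin(3*y) + 2*cos(3*y)/3.


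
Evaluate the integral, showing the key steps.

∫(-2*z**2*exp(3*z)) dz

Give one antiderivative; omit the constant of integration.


Step 1. Integrate ∫(-2*z**2*exp(3*z)) dz by parts with u = z**2, dv = (-2*exp(3*z)) dz, so v = -2*exp(3*z)/3: now -2*z**2*exp(3*z)/3 + ∫(4*z*exp(3*z)/3) dz.
Step 2. Integrate ∫(4*z*exp(3*z)/3) dz by parts with u = z, dv = (4*exp(3*z)/3) dz, so v = 4*exp(3*z)/9: now -2*z**2*exp(3*z)/3 + 4*z*exp(3*z)/9 + ∫(-4*exp(3*z)/9) dz.
Step 3. Evaluate the standard form: now -2*z**2*exp(3*z)/3 + 4*z*exp(3*z)/9 - 4*exp(3*z)/27.
Answer: -2*z**2*exp(3*z)/3 + 4*z*exp(3*z)/9 - 4*exp(3*z)/27.


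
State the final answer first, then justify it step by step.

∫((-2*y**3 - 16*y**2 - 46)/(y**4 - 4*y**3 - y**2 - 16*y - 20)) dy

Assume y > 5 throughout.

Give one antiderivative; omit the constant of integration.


The answer is -4*log(y - 5) + 2*log(y + 1) - atan(y/2).
Step 1. Decompose ∫((-2*y**3 - 16*y**2 - 46)/(y**4 - 4*y**3 - y**2 - 16*y - 20)) dy by partial fractions, (-2*y**3 - 16*y**2 - 46)/(y**4 - 4*y**3 - y**2 - 16*y - 20) = -2/(y**2 + 4) + 2/(y + 1) - 4/(y - 5): now ∫(-4/(y - 5)) dy + ∫(2/(y + 1)) dy + ∫(-2/(y**2 + 4)) dy.
Step 2. Evaluate the standard form [assuming y > 5]: now -4*log(y - 5) + ∫(2/(y + 1)) dy + ∫(-2/(y**2 + 4)) dy.
Step 3. Evaluate the standard form [assuming y > -1]: now -4*log(y - 5) + 2*log(y + 1) + ∫(-2/(y**2 + 4)) dy.
Step 4. Evaluate the standard form: now -4*log(y - 5) + 2*log(y + 1) - atan(y/2).
Answer: -4*log(y - 5) + 2*log(y + 1) - atan(y/2).


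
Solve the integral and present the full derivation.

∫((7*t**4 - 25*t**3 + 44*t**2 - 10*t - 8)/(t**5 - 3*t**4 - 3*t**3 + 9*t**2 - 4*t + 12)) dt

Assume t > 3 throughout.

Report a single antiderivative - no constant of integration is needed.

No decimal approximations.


Step 1. Decompose ∫((7*t**4 - 25*t**3 + 44*t**2 - 10*t - 8)/(t**5 - 3*t**4 - 3*t**3 + 9*t**2 - 4*t + 12)) dt by partial fractions, (7*t**4 - 25*t**3 + 44*t**2 - 10*t - 8)/(t**5 - 3*t**4 - 3*t**3 + 9*t**2 - 4*t + 12) = -3/(t**2 + 1) + 5/(t + 2) - 3/(t - 2) + 5/(t - 3): now ∫(5/(t - 3)) dt + ∫(-3/(t - 2)) dt + ∫(5/(t + 2)) dt + ∫(-3/(t**2 + 1)) dt.
Step 2. Evaluate the standard form [assuming t > 2]: now -3*log(t - 2) + ∫(5/(t - 3)) dt + ∫(5/(t + 2)) dt + ∫(-3/(t**2 + 1)) dt.
Step 3. Evaluate the standard form [assuming t > 3]: now 5*log(t - 3) - 3*log(t - 2) + ∫(5/(t + 2)) dt + ∫(-3/(t**2 + 1)) dt.
Step 4. Evaluate the standard form [assuming t > -2]: now 5*log(t - 3) - 3*log(t - 2) + 5*log(t + 2) + ∫(-3/(t**2 + 1)) dt.
Step 5. Evaluate the standard form: now 5*log(t - 3) - 3*log(t - 2) + 5*log(t + 2) - 3*atan(t).
Answer: 5*log(t - 3) - 3*log(t - 2) + 5*log(t + 2) - 3*atan(t).


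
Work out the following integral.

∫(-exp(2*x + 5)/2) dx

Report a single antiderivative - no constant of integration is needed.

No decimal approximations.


Answer: -exp(2*x + 5)/4.


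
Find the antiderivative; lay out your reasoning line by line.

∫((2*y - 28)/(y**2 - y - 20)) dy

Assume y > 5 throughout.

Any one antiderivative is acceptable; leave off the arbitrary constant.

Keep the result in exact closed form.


Step 1. Decompose ∫((2*y - 28)/(y**2 - y - 20)) dy by partial fractions, (2*y - 28)/(y**2 - y - 20) = 4/(y + 4) - 2/(y - 5): now ∫(-2/(y - 5)) dy + ∫(4/(y + 4)) dy.
Step 2. Evaluate the standard form [assuming y > 5]: now -2*log(y - 5) + ∫(4/(y + 4)) dy.
Step 3. Evaluate the standard form [assuming y > -4]: now -2*log(y - 5) + 4*log(y + 4).
Answer: -2*log(y - 5) + 4*log(y + 4).


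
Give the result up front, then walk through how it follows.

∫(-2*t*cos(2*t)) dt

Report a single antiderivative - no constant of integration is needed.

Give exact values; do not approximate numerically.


The answer is -t*sin(2*t) - cos(2*t)/2.
Step 1. Integrate ∫(-2*t*cos(2*t)) dt by parts with u = t, dv = (-2*cos(2*t)) dt, so v = -sin(2*t): now -t*sin(2*t) + ∫(sin(2*t)) dt.
Step 2. Evaluate the standard form: now -t*sin(2*t) - cos(2*t)/2.
Answer: -t*sin(2*t) - cos(2*t)/2.


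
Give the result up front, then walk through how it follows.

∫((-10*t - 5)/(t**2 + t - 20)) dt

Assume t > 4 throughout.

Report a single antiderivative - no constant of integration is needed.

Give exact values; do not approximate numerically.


The answer is -5*log(t - 4) - 5*log(t + 5).
Step 1. Decompose ∫((-10*t - 5)/(t**2 + t - 20)) dt by partial fractions, (-10*t - 5)/(t**2 + t - 20) = -5/(t + 5) - 5/(t - 4): now ∫(-5/(t - 4)) dt + ∫(-5/(t + 5)) dt.
Step 2. Evaluate the standard form [assuming t > -5]: now -5*log(t + 5) + ∫(-5/(t - 4)) dt.
Step 3. Evaluate the standard form [assuming t > 4]: now -5*log(t - 4) - 5*log(t + 5).
Answer: -5*log(t - 4) - 5*log(t + 5).


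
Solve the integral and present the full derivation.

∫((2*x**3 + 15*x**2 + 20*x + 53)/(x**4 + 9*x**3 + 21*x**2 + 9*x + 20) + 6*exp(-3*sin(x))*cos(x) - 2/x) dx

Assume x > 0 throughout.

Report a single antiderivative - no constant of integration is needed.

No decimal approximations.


Step 1. Rewrite: now ∫(-2/x) dx + ∫((2*x**3 + 15*x**2 + 20*x + 53)/(x**4 + 9*x**3 + 21*x**2 + 9*x + 20)) dx + ∫(6*exp(-3*sin(x))*cos(x)) dx.
Step 2. Substitute u = sin(x), turning ∫(6*exp(-3*sin(x))*cos(x)) dx into ∫(6*exp(-3*u)) du: now ∫(-2/x) dx + ∫((2*x**3 + 15*x**2 + 20*x + 53)/(x**4 + 9*x**3 + 21*x**2 + 9*x + 20)) dx + ∫(6*exp(-3*u)) du.
Step 3. Evaluate the standard form: now ∫(-2/x) dx + ∫((2*x**3 + 15*x**2 + 20*x + 53)/(x**4 + 9*x**3 + 21*x**2 + 9*x + 20)) dx - 2*exp(-3*u).
Step 4. Substitute back u = sin(x): now ∫(-2/x) dx + ∫((2*x**3 + 15*x**2 + 20*x + 53)/(x**4 + 9*x**3 + 21*x**2 + 9*x + 20)) dx - 2*exp(-3*sin(x)).
Step 5. Evaluate the standard form [assuming x > 0]: now -2*log(x) + ∫((2*x**3 + 15*x**2 + 20*x + 53)/(x**4 + 9*x**3 + 21*x**2 + 9*x + 20)) dx - 2*exp(-3*sin(x)).
Step 6. Decompose ∫((2*x**3 + 15*x**2 + 20*x + 53)/(x**4 + 9*x**3 + 21*x**2 + 9*x + 20)) dx by partial fractions, (2*x**3 + 15*x**2 + 20*x + 53)/(x**4 + 9*x**3 + 21*x**2 + 9*x + 20) = 2/(x**2 + 1) - 3/(x + 5) + 5/(x + 4): now -2*log(x) + ∫(5/(x + 4)) dx + ∫(-3/(x + 5)) dx + ∫(2/(x**2 + 1)) dx - 2*exp(-3*sin(x)).
Step 7. Evaluate the standard form [assuming x > -5]: now -2*log(x) - 3*log(x + 5) + ∫(5/(x + 4)) dx + ∫(2/(x**2 + 1)) dx - 2*exp(-3*sin(x)).
Step 8. Evaluate the standard form [assuming x > -4]: now -2*log(x) + 5*log(x + 4) - 3*log(x + 5) + ∫(2/(x**2 + 1)) dx - 2*exp(-3*sin(x)).
Step 9. Evaluate the standard form: now -2*log(x) + 5*log(x + 4) - 3*log(x + 5) + 2*atan(x) - 2*exp(-3*sin(x)).
Answer: -2*log(x) + 5*log(x + 4) - 3*log(x + 5) + 2*atan(x) - 2*exp(-3*sin(x)).


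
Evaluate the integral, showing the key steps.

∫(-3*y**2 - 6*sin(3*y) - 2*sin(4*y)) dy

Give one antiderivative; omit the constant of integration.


Step 1. Rewrite: now ∫(-3*y**2) dy + ∫(-6*sin(3*y)) dy + ∫(-2*sin(4*y)) dy.
Step 2. Evaluate the standard form: now 2*cos(3*y) + ∫(-3*y**2) dy + ∫(-2*sin(4*y)) dy.
Step 3. Evaluate the standard form: now -y**3 + 2*cos(3*y) + ∫(-2*sin(4*y)) dy.
Step 4. Evaluate the standard form: now -y**3 + 2*cos(3*y) + cos(4*y)/2.
Answer: -y**3 + 2*cos(3*y) + cos(4*y)/2.


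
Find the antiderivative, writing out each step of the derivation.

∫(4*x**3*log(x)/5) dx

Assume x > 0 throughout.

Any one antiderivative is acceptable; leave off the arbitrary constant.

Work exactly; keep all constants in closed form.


Step 1. Integrate ∫(4*x**3*log(x)/5) dx by parts with u = log(x), dv = (4*x**3/5) dx, so v = x**4/5 [assuming x > 0]: now x**4*log(x)/5 + ∫(-x**3/5) dx.
Step 2. Evaluate the standard form: now x**4*log(x)/5 - x**4/20.
Answer: x**4*log(x)/5 - x**4/20.


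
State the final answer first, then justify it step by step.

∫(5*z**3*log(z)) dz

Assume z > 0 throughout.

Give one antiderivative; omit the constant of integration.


The answer is 5*z**4*log(z)/4 - 5*z**4/16.
Step 1. Integrate ∫(5*z**3*log(z)) dz by parts with u = log(z), dv = (5*z**3) dz, so v = 5*z**4/4 [assuming z > 0]: now 5*z**4*log(z)/4 + ∫(-5*z**3/4) dz.
Step 2. Evaluate the standard form: now 5*z**4*log(z)/4 - 5*z**4/16.
Answer: 5*z**4*log(z)/4 - 5*z**4/16.


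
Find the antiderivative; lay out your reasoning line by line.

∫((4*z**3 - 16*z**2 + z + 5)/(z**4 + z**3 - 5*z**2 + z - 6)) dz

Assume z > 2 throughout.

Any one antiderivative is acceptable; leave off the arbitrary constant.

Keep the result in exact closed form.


Step 1. Decompose ∫((4*z**3 - 16*z**2 + z + 5)/(z**4 + z**3 - 5*z**2 + z - 6)) dz by partial fractions, (4*z**3 - 16*z**2 + z + 5)/(z**4 + z**3 - 5*z**2 + z - 6) = -3/(z**2 + 1) + 5/(z + 3) - 1/(z - 2): now ∫(-1/(z - 2)) dz + ∫(5/(z + 3)) dz + ∫(-3/(z**2 + 1)) dz.
Step 2. Evaluate the standard form [assuming z > -3]: now 5*log(z + 3) + ∫(-1/(z - 2)) dz + ∫(-3/(z**2 + 1)) dz.
Step 3. Evaluate the standard form [assuming z > 2]: now -log(z - 2) + 5*log(z + 3) + ∫(-3/(z**2 + 1)) dz.
Step 4. Evaluate the standard form: now -log(z - 2) + 5*log(z + 3) - 3*atan(z).
Answer: -log(z - 2) + 5*log(z + 3) - 3*atan(z).


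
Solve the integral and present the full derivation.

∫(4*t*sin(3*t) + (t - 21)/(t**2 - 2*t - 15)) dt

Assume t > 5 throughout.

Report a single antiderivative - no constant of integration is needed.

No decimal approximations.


Step 1. Rewrite: now ∫(4*t*sin(3*t)) dt + ∫((t - 21)/(t**2 - 2*t - 15)) dt.
Step 2. Decompose ∫((t - 21)/(t**2 - 2*t - 15)) dt by partial fractions, (t - 21)/(t**2 - 2*t - 15) = 3/(t + 3) - 2/(t - 5): now ∫(4*t*sin(3*t)) dt + ∫(-2/(t - 5)) dt + ∫(3/(t + 3)) dt.
Step 3. Evaluate the standard form [assuming t > 5]: now -2*log(t - 5) + ∫(4*t*sin(3*t)) dt + ∫(3/(t + 3)) dt.
Step 4. Evaluate the standard form [assuming t > -3]: now -2*log(t - 5) + 3*log(t + 3) + ∫(4*t*sin(3*t)) dt.
Step 5. Integrate ∫(4*t*sin(3*t)) dt by parts with u = t, dv = (4*sin(3*t)) dt, so v = -4*cos(3*t)/3: now -4*t*cos(3*t)/3 - 2*log(t - 5) + 3*log(t + 3) + ∫(4*cos(3*t)/3) dt.
Step 6. Evaluate the standard form: now -4*t*cos(3*t)/3 - 2*log(t - 5) + 3*log(t + 3) + 4*sin(3*t)/9.
Answer: -4*t*cos(3*t)/3 - 2*log(t - 5) + 3*log(t + 3) + 4*sin(3*t)/9.


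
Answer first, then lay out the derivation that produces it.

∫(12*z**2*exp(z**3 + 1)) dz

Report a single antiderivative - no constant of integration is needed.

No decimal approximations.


The answer is 4*exp(z**3 + 1).
Step 1. Substitute u = z**3 + 1, turning ∫(12*z**2*exp(z**3 + 1)) dz into ∫(4*exp(u)) du: now ∫(4*exp(u)) du.
Step 2. Evaluate the standard form: now 4*exp(u).
Step 3. Substitute back u = z**3 + 1: now 4*exp(z**3 + 1).
Answer: 4*exp(z**3 + 1).


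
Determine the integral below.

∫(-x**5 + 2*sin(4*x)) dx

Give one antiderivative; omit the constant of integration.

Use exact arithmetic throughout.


Answer: -x**6/6 - cos(4*x)/2.


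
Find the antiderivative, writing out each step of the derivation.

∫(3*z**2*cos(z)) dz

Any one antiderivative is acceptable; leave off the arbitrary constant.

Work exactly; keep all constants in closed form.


Step 1. Integrate ∫(3*z**2*cos(z)) dz by parts with u = z**2, dv = (3*cos(z)) dz, so v = 3*sin(z): now 3*z**2*sin(z) + ∫(-6*z*sin(z)) dz.
Step 2. Integrate ∫(-6*z*sin(z)) dz by parts with u = z, dv = (-6*sin(z)) dz, so v = 6*cos(z): now 3*z**2*sin(z) + 6*z*cos(z) + ∫(-6*cos(z)) dz.
Step 3. Evaluate the standard form: now 3*z**2*sin(z) + 6*z*cos(z) - 6*sin(z).
Answer: 3*z**2*sin(z) + 6*z*cos(z) - 6*sin(z).


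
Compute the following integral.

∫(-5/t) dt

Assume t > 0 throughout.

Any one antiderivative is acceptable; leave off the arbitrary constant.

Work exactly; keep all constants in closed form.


Answer: -5*log(t).


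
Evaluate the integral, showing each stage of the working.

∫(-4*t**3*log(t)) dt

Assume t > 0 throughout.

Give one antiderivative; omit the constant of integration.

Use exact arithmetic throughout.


Step 1. Integrate ∫(-4*t**3*log(t)) dt by parts with u = log(t), dv = (-4*t**3) dt, so v = -t**4 [assuming t > 0]: now -t**4*log(t) + ∫(t**3) dt.
Step 2. Evaluate the standard form: now -t**4*log(t) + t**4/4.
Answer: -t**4*log(t) + t**4/4.


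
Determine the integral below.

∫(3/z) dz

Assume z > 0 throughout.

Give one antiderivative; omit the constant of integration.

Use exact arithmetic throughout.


Answer: 3*log(z).


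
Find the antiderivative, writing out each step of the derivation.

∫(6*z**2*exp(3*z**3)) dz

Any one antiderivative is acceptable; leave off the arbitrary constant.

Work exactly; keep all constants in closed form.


Step 1. Substitute u = z**3, turning ∫(6*z**2*exp(3*z**3)) dz into ∫(2*exp(3*u)) du: now ∫(2*exp(3*u)) du.
Step 2. Evaluate the standard form: now 2*exp(3*u)/3.
Step 3. Substitute back u = z**3: now 2*exp(3*z**3)/3.
Answer: 2*exp(3*z**3)/3.


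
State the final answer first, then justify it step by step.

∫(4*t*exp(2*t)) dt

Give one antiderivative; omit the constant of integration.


The answer is 2*t*exp(2*t) - exp(2*t).
Step 1. Integrate ∫(4*t*exp(2*t)) dt by parts with u = t, dv = (4*exp(2*t)) dt, so v = 2*exp(2*t): now 2*t*exp(2*t) + ∫(-2*exp(2*t)) dt.
Step 2. Evaluate the standard form: now 2*t*exp(2*t) - exp(2*t).
Answer: 2*t*exp(2*t) - exp(2*t).


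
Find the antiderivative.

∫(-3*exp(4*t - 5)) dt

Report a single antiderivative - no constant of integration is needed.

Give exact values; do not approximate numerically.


Answer: -3*exp(4*t - 5)/4.


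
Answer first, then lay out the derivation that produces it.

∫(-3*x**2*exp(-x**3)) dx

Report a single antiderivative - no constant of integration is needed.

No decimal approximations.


The answer is exp(-x**3).
Step 1. Substitute u = x**3, turning ∫(-3*x**2*exp(-x**3)) dx into ∫(-exp(-u)) du: now ∫(-exp(-u)) du.
Step 2. Evaluate the standard form: now exp(-u).
Step 3. Substitute back u = x**3: now exp(-x**3).
Answer: exp(-x**3).


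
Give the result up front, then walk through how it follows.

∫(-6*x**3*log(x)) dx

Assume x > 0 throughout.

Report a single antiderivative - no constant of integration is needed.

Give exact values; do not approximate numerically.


The answer is -3*x**4*log(x)/2 + 3*x**4/8.
Step 1. Integrate ∫(-6*x**3*log(x)) dx by parts with u = log(x), dv = (-6*x**3) dx, so v = -3*x**4/2 [assuming x > 0]: now -3*x**4*log(x)/2 + ∫(3*x**3/2) dx.
Step 2. Evaluate the standard form: now -3*x**4*log(x)/2 + 3*x**4/8.
Answer: -3*x**4*log(x)/2 + 3*x**4/8.


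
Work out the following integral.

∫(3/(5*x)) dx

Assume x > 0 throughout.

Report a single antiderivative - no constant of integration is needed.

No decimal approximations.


Answer: 3*log(x)/5.


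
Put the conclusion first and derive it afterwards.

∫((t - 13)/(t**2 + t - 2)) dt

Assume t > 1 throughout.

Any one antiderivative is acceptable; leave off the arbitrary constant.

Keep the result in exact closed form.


The answer is -4*log(t - 1) + 5*log(t + 2).
Step 1. Decompose ∫((t - 13)/(t**2 + t - 2)) dt by partial fractions, (t - 13)/(t**2 + t - 2) = 5/(t + 2) - 4/(t - 1): now ∫(-4/(t - 1)) dt + ∫(5/(t + 2)) dt.
Step 2. Evaluate the standard form [assuming t > -2]: now 5*log(t + 2) + ∫(-4/(t - 1)) dt.
Step 3. Evaluate the standard form [assuming t > 1]: now -4*log(t - 1) + 5*log(t + 2).
Answer: -4*log(t - 1) + 5*log(t + 2).


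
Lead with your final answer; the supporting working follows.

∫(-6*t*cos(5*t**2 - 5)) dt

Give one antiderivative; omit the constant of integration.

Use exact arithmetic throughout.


The answer is -3*sin(5*t**2 - 5)/5.
Step 1. Substitute u = t**2 - 1, turning ∫(-6*t*cos(5*t**2 - 5)) dt into ∫(-3*cos(5*u)) du: now ∫(-3*cos(5*u)) du.
Step 2. Evaluate the standard form: now -3*sin(5*u)/5.
Step 3. Substitute back u = t**2 - 1: now -3*sin(5*t**2 - 5)/5.
Answer: -3*sin(5*t**2 - 5)/5.


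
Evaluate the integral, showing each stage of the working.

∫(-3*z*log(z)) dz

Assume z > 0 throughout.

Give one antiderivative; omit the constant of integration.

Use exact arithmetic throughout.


Step 1. Integrate ∫(-3*z*log(z)) dz by parts with u = log(z), dv = (-3*z) dz, so v = -3*z**2/2 [assuming z > 0]: now -3*z**2*log(z)/2 + ∫(3*z/2) dz.
Step 2. Evaluate the standard form: now -3*z**2*log(z)/2 + 3*z**2/4.
Answer: -3*z**2*log(z)/2 + 3*z**2/4.


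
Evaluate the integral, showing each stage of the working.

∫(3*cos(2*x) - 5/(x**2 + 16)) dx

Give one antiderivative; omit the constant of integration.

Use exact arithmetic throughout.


Step 1. Rewrite: now ∫(-5/(x**2 + 16)) dx + ∫(3*cos(2*x)) dx.
Step 2. Evaluate the standard form: now -5*atan(x/4)/4 + ∫(3*cos(2*x)) dx.
Step 3. Evaluate the standard form: now 3*sin(2*x)/2 - 5*atan(x/4)/4.
Answer: 3*sin(2*x)/2 - 5*atan(x/4)/4.


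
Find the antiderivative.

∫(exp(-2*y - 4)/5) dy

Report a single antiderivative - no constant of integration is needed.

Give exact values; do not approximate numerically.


Answer: -exp(-2*y - 4)/10.


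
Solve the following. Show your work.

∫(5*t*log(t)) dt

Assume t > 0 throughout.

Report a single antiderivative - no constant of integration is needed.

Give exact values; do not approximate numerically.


Step 1. Integrate ∫(5*t*log(t)) dt by parts with u = log(t), dv = (5*t) dt, so v = 5*t**2/2 [assuming t > 0]: now 5*t**2*log(t)/2 + ∫(-5*t/2) dt.
Step 2. Evaluate the standard form: now 5*t**2*log(t)/2 - 5*t**2/4.
Answer: 5*t**2*log(t)/2 - 5*t**2/4.


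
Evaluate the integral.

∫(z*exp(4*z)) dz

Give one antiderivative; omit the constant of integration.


Answer: z*exp(4*z)/4 - exp(4*z)/16.


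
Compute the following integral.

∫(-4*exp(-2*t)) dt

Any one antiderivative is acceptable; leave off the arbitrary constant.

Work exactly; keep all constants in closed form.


Answer: 2*exp(-2*t).


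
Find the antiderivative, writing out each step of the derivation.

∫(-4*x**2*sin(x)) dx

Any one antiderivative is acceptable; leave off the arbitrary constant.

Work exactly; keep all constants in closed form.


Step 1. Integrate ∫(-4*x**2*sin(x)) dx by parts with u = x**2, dv = (-4*sin(x)) dx, so v = 4*cos(x): now 4*x**2*cos(x) + ∫(-8*x*cos(x)) dx.
Step 2. Integrate ∫(-8*x*cos(x)) dx by parts with u = x, dv = (-8*cos(x)) dx, so v = -8*sin(x): now 4*x**2*cos(x) - 8*x*sin(x) + ∫(8*sin(x)) dx.
Step 3. Evaluate the standard form: now 4*x**2*cos(x) - 8*x*sin(x) - 8*cos(x).
Answer: 4*x**2*cos(x) - 8*x*sin(x) - 8*cos(x).


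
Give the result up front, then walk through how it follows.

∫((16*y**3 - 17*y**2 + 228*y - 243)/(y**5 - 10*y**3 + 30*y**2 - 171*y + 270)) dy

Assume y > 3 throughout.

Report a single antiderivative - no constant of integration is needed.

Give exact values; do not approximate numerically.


The answer is 5*log(y - 3) - 3*log(y - 2) - 2*log(y + 5) - atan(y/3).
Step 1. Decompose ∫((16*y**3 - 17*y**2 + 228*y - 243)/(y**5 - 10*y**3 + 30*y**2 - 171*y + 270)) dy by partial fractions, (16*y**3 - 17*y**2 + 228*y - 243)/(y**5 - 10*y**3 + 30*y**2 - 171*y + 270) = -3/(y**2 + 9) - 2/(y + 5) - 3/(y - 2) + 5/(y - 3): now ∫(5/(y - 3)) dy + ∫(-3/(y - 2)) dy + ∫(-2/(y + 5)) dy + ∫(-3/(y**2 + 9)) dy.
Step 2. Evaluate the standard form [assuming y > 2]: now -3*log(y - 2) + ∫(5/(y - 3)) dy + ∫(-2/(y + 5)) dy + ∫(-3/(y**2 + 9)) dy.
Step 3. Evaluate the standard form [assuming y > 3]: now 5*log(y - 3) - 3*log(y - 2) + ∫(-2/(y + 5)) dy + ∫(-3/(y**2 + 9)) dy.
Step 4. Evaluate the standard form [assuming y > -5]: now 5*log(y - 3) - 3*log(y - 2) - 2*log(y + 5) + ∫(-3/(y**2 + 9)) dy.
Step 5. Evaluate the standard form: now 5*log(y - 3) - 3*log(y - 2) - 2*log(y + 5) - atan(y/3).
Answer: 5*log(y - 3) - 3*log(y - 2) - 2*log(y + 5) - atan(y/3).


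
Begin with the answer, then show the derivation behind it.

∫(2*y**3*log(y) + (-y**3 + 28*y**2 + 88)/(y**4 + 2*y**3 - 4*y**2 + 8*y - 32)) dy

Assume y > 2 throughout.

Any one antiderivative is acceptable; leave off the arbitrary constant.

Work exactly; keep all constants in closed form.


The answer is y**4*log(y)/2 - y**4/8 + 4*log(y - 2) - 5*log(y + 4) + atan(y/2).
Step 1. Rewrite: now ∫(2*y**3*log(y)) dy + ∫((-y**3 + 28*y**2 + 88)/(y**4 + 2*y**3 - 4*y**2 + 8*y - 32)) dy.
Step 2. Integrate ∫(2*y**3*log(y)) dy by parts with u = log(y), dv = (2*y**3) dy, so v = y**4/2 [assuming y > 0]: now y**4*log(y)/2 + ∫(-y**3/2) dy + ∫((-y**3 + 28*y**2 + 88)/(y**4 + 2*y**3 - 4*y**2 + 8*y - 32)) dy.
Step 3. Evaluate the standard form: now y**4*log(y)/2 - y**4/8 + ∫((-y**3 + 28*y**2 + 88)/(y**4 + 2*y**3 - 4*y**2 + 8*y - 32)) dy.
Step 4. Decompose ∫((-y**3 + 28*y**2 + 88)/(y**4 + 2*y**3 - 4*y**2 + 8*y - 32)) dy by partial fractions, (-y**3 + 28*y**2 + 88)/(y**4 + 2*y**3 - 4*y**2 + 8*y - 32) = 2/(y**2 + 4) - 5/(y + 4) + 4/(y - 2): now y**4*log(y)/2 - y**4/8 + ∫(4/(y - 2)) dy + ∫(-5/(y + 4)) dy + ∫(2/(y**2 + 4)) dy.
Step 5. Evaluate the standard form [assuming y > 2]: now y**4*log(y)/2 - y**4/8 + 4*log(y - 2) + ∫(-5/(y + 4)) dy + ∫(2/(y**2 + 4)) dy.
Step 6. Evaluate the standard form [assuming y > -4]: now y**4*log(y)/2 - y**4/8 + 4*log(y - 2) - 5*log(y + 4) + ∫(2/(y**2 + 4)) dy.
Step 7. Evaluate the standard form: now y**4*log(y)/2 - y**4/8 + 4*log(y - 2) - 5*log(y + 4) + atan(y/2).
Answer: y**4*log(y)/2 - y**4/8 + 4*log(y - 2) - 5*log(y + 4) + atan(y/2).


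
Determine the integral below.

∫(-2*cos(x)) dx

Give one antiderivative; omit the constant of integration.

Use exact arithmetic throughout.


Answer: -2*sin(x).


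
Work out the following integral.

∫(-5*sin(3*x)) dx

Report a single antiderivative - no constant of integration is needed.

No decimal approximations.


Answer: 5*cos(3*x)/3.


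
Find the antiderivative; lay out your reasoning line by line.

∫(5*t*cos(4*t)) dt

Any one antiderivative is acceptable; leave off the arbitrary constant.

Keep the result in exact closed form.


Step 1. Integrate ∫(5*t*cos(4*t)) dt by parts with u = t, dv = (5*cos(4*t)) dt, so v = 5*sin(4*t)/4: now 5*t*sin(4*t)/4 + ∫(-5*sin(4*t)/4) dt.
Step 2. Evaluate the standard form: now 5*t*sin(4*t)/4 + 5*cos(4*t)/16.
Answer: 5*t*sin(4*t)/4 + 5*cos(4*t)/16.


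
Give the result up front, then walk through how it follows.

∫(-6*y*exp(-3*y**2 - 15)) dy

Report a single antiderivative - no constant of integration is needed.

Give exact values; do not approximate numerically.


The answer is exp(-3*y**2 - 15).
Step 1. Substitute u = y**2 + 5, turning ∫(-6*y*exp(-3*y**2 - 15)) dy into ∫(-3*exp(-3*u)) du: now ∫(-3*exp(-3*u)) du.
Step 2. Evaluate the standard form: now exp(-3*u).
Step 3. Substitute back u = y**2 + 5: now exp(-3*y**2 - 15).
Answer: exp(-3*y**2 - 15).


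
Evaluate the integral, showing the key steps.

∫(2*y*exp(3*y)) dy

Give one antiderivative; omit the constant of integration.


Step 1. Integrate ∫(2*y*exp(3*y)) dy by parts with u = y, dv = (2*exp(3*y)) dy, so v = 2*exp(3*y)/3: now 2*y*exp(3*y)/3 + ∫(-2*exp(3*y)/3) dy.
Step 2. Evaluate the standard form: now 2*y*exp(3*y)/3 - 2*exp(3*y)/9.
Answer: 2*y*exp(3*y)/3 - 2*exp(3*y)/9.


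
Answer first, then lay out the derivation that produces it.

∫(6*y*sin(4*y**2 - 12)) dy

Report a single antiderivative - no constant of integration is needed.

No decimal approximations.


The answer is -3*cos(4*y**2 - 12)/4.
Step 1. Substitute u = y**2 - 3, turning ∫(6*y*sin(4*y**2 - 12)) dy into ∫(3*sin(4*u)) du: now ∫(3*sin(4*u)) du.
Step 2. Evaluate the standard form: now -3*cos(4*u)/4.
Step 3. Substitute back u = y**2 - 3: now -3*cos(4*y**2 - 12)/4.
Answer: -3*cos(4*y**2 - 12)/4.


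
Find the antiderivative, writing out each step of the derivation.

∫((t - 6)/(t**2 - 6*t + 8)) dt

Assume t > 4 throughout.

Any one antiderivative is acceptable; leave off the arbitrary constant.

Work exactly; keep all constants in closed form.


Step 1. Decompose ∫((t - 6)/(t**2 - 6*t + 8)) dt by partial fractions, (t - 6)/(t**2 - 6*t + 8) = 2/(t - 2) - 1/(t - 4): now ∫(-1/(t - 4)) dt + ∫(2/(t - 2)) dt.
Step 2. Evaluate the standard form [assuming t > 2]: now 2*log(t - 2) + ∫(-1/(t - 4)) dt.
Step 3. Evaluate the standard form [assuming t > 4]: now -log(t - 4) + 2*log(t - 2).
Answer: -log(t - 4) + 2*log(t - 2).


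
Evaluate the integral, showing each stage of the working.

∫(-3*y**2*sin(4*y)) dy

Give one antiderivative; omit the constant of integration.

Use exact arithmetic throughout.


Step 1. Integrate ∫(-3*y**2*sin(4*y)) dy by parts with u = y**2, dv = (-3*sin(4*y)) dy, so v = 3*cos(4*y)/4: now 3*y**2*cos(4*y)/4 + ∫(-3*y*cos(4*y)/2) dy.
Step 2. Integrate ∫(-3*y*cos(4*y)/2) dy by parts with u = y, dv = (-3*cos(4*y)/2) dy, so v = -3*sin(4*y)/8: now 3*y**2*cos(4*y)/4 - 3*y*sin(4*y)/8 + ∫(3*sin(4*y)/8) dy.
Step 3. Evaluate the standard form: now 3*y**2*cos(4*y)/4 - 3*y*sin(4*y)/8 - 3*cos(4*y)/32.
Answer: 3*y**2*cos(4*y)/4 - 3*y*sin(4*y)/8 - 3*cos(4*y)/32.


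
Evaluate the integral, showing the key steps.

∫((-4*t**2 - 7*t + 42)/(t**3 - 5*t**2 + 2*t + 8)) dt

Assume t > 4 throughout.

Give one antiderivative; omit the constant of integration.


Step 1. Decompose ∫((-4*t**2 - 7*t + 42)/(t**3 - 5*t**2 + 2*t + 8)) dt by partial fractions, (-4*t**2 - 7*t + 42)/(t**3 - 5*t**2 + 2*t + 8) = 3/(t + 1) - 2/(t - 2) - 5/(t - 4): now ∫(-5/(t - 4)) dt + ∫(-2/(t - 2)) dt + ∫(3/(t + 1)) dt.
Step 2. Evaluate the standard form [assuming t > 4]: now -5*log(t - 4) + ∫(-2/(t - 2)) dt + ∫(3/(t + 1)) dt.
Step 3. Evaluate the standard form [assuming t > -1]: now -5*log(t - 4) + 3*log(t + 1) + ∫(-2/(t - 2)) dt.
Step 4. Evaluate the standard form [assuming t > 2]: now -5*log(t - 4) - 2*log(t - 2) + 3*log(t + 1).
Answer: -5*log(t - 4) - 2*log(t - 2) + 3*log(t + 1).


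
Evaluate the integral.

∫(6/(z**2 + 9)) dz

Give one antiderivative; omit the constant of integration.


Answer: 2*atan(z/3).


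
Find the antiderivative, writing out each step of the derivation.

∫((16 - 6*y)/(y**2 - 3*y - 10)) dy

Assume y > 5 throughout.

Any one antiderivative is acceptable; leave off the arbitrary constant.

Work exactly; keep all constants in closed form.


Step 1. Decompose ∫((16 - 6*y)/(y**2 - 3*y - 10)) dy by partial fractions, (16 - 6*y)/(y**2 - 3*y - 10) = -4/(y + 2) - 2/(y - 5): now ∫(-2/(y - 5)) dy + ∫(-4/(y + 2)) dy.
Step 2. Evaluate the standard form [assuming y > -2]: now -4*log(y + 2) + ∫(-2/(y - 5)) dy.
Step 3. Evaluate the standard form [assuming y > 5]: now -2*log(y - 5) - 4*log(y + 2).
Answer: -2*log(y - 5) - 4*log(y + 2).


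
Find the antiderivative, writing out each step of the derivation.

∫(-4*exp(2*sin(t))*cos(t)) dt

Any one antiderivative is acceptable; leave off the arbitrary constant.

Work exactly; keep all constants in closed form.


Step 1. Substitute u = sin(t), turning ∫(-4*exp(2*sin(t))*cos(t)) dt into ∫(-4*exp(2*u)) du: now ∫(-4*exp(2*u)) du.
Step 2. Evaluate the standard form: now -2*exp(2*u).
Step 3. Substitute back u = sin(t): now -2*exp(2*sin(t)).
Answer: -2*exp(2*sin(t)).


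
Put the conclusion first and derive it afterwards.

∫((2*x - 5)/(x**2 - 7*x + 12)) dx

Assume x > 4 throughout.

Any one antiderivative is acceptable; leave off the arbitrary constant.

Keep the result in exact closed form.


The answer is 3*log(x - 4) - log(x - 3).
Step 1. Decompose ∫((2*x - 5)/(x**2 - 7*x + 12)) dx by partial fractions, (2*x - 5)/(x**2 - 7*x + 12) = -1/(x - 3) + 3/(x - 4): now ∫(3/(x - 4)) dx + ∫(-1/(x - 3)) dx.
Step 2. Evaluate the standard form [assuming x > 3]: now -log(x - 3) + ∫(3/(x - 4)) dx.
Step 3. Evaluate the standard form [assuming x > 4]: now 3*log(x - 4) - log(x - 3).
Answer: 3*log(x - 4) - log(x - 3).


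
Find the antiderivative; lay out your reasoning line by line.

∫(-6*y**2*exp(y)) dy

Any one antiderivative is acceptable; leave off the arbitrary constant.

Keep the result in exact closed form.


Step 1. Integrate ∫(-6*y**2*exp(y)) dy by parts with u = y**2, dv = (-6*exp(y)) dy, so v = -6*exp(y): now -6*y**2*exp(y) + ∫(12*y*exp(y)) dy.
Step 2. Integrate ∫(12*y*exp(y)) dy by parts with u = y, dv = (12*exp(y)) dy, so v = 12*exp(y): now -6*y**2*exp(y) + 12*y*exp(y) + ∫(-12*exp(y)) dy.
Step 3. Evaluate the standard form: now -6*y**2*exp(y) + 12*y*exp(y) - 12*exp(y).
Answer: -6*y**2*exp(y) + 12*y*exp(y) - 12*exp(y).


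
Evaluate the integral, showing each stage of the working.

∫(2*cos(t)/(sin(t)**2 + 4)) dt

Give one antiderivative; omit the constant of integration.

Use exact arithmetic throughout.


Step 1. Substitute u = sin(t), turning ∫(2*cos(t)/(sin(t)**2 + 4)) dt into ∫(2/(u**2 + 4)) du: now ∫(2/(u**2 + 4)) du.
Step 2. Evaluate the standard form: now atan(u/2).
Step 3. Substitute back u = sin(t): now atan(sin(t)/2).
Answer: atan(sin(t)/2).


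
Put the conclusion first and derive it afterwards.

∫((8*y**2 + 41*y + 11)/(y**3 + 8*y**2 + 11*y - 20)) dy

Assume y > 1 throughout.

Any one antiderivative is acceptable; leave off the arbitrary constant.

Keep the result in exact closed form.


The answer is 2*log(y - 1) + 5*log(y + 4) + log(y + 5).
Step 1. Decompose ∫((8*y**2 + 41*y + 11)/(y**3 + 8*y**2 + 11*y - 20)) dy by partial fractions, (8*y**2 + 41*y + 11)/(y**3 + 8*y**2 + 11*y - 20) = 1/(y + 5) + 5/(y + 4) + 2/(y - 1): now ∫(2/(y - 1)) dy + ∫(5/(y + 4)) dy + ∫(1/(y + 5)) dy.
Step 2. Evaluate the standard form [assuming y > -5]: now log(y + 5) + ∫(2/(y - 1)) dy + ∫(5/(y + 4)) dy.
Step 3. Evaluate the standard form [assuming y > 1]: now 2*log(y - 1) + log(y + 5) + ∫(5/(y + 4)) dy.
Step 4. Evaluate the standard form [assuming y > -4]: now 2*log(y - 1) + 5*log(y + 4) + log(y + 5).
Answer: 2*log(y - 1) + 5*log(y + 4) + log(y + 5).


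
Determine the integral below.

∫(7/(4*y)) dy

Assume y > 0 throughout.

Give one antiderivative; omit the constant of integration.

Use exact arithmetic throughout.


Answer: 7*log(y)/4.


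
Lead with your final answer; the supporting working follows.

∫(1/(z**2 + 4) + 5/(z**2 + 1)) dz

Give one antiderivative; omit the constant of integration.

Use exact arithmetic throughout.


The answer is atan(z/2)/2 + 5*atan(z).
Step 1. Rewrite: now ∫(5/(z**2 + 1)) dz + ∫(1/(z**2 + 4)) dz.
Step 2. Evaluate the standard form: now atan(z/2)/2 + ∫(5/(z**2 + 1)) dz.
Step 3. Evaluate the standard form: now atan(z/2)/2 + 5*atan(z).
Answer: atan(z/2)/2 + 5*atan(z).


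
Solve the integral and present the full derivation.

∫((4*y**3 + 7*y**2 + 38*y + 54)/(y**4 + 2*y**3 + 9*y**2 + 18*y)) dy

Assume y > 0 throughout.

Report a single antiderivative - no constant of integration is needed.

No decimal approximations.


Step 1. Decompose ∫((4*y**3 + 7*y**2 + 38*y + 54)/(y**4 + 2*y**3 + 9*y**2 + 18*y)) dy by partial fractions, (4*y**3 + 7*y**2 + 38*y + 54)/(y**4 + 2*y**3 + 9*y**2 + 18*y) = 1/(y**2 + 9) + 1/(y + 2) + 3/y: now ∫(3/y) dy + ∫(1/(y + 2)) dy + ∫(1/(y**2 + 9)) dy.
Step 2. Evaluate the standard form [assuming y > 0]: now 3*log(y) + ∫(1/(y + 2)) dy + ∫(1/(y**2 + 9)) dy.
Step 3. Evaluate the standard form [assuming y > -2]: now 3*log(y) + log(y + 2) + ∫(1/(y**2 + 9)) dy.
Step 4. Evaluate the standard form: now 3*log(y) + log(y + 2) + atan(y/3)/3.
Answer: 3*log(y) + log(y + 2) + atan(y/3)/3.


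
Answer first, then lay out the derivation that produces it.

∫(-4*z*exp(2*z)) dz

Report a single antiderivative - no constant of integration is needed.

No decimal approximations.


The answer is -2*z*exp(2*z) + exp(2*z).
Step 1. Integrate ∫(-4*z*exp(2*z)) dz by parts with u = z, dv = (-4*exp(2*z)) dz, so v = -2*exp(2*z): now -2*z*exp(2*z) + ∫(2*exp(2*z)) dz.
Step 2. Evaluate the standard form: now -2*z*exp(2*z) + exp(2*z).
Answer: -2*z*exp(2*z) + exp(2*z).


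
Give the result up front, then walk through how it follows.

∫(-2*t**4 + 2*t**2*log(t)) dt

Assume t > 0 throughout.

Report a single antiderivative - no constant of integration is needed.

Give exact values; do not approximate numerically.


The answer is -2*t**5/5 + 2*t**3*log(t)/3 - 2*t**3/9.
Step 1. Rewrite: now ∫(-2*t**4) dt + ∫(2*t**2*log(t)) dt.
Step 2. Integrate ∫(2*t**2*log(t)) dt by parts with u = log(t), dv = (2*t**2) dt, so v = 2*t**3/3 [assuming t > 0]: now 2*t**3*log(t)/3 + ∫(-2*t**2/3) dt + ∫(-2*t**4) dt.
Step 3. Evaluate the standard form: now 2*t**3*log(t)/3 - 2*t**3/9 + ∫(-2*t**4) dt.
Step 4. Evaluate the standard form: now -2*t**5/5 + 2*t**3*log(t)/3 - 2*t**3/9.
Answer: -2*t**5/5 + 2*t**3*log(t)/3 - 2*t**3/9.


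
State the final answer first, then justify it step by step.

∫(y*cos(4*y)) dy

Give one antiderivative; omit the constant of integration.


The answer is y*sin(4*y)/4 + cos(4*y)/16.
Step 1. Integrate ∫(y*cos(4*y)) dy by parts with u = y, dv = (cos(4*y)) dy, so v = sin(4*y)/4: now y*sin(4*y)/4 + ∫(-sin(4*y)/4) dy.
Step 2. Evaluate the standard form: now y*sin(4*y)/4 + cos(4*y)/16.
Answer: y*sin(4*y)/4 + cos(4*y)/16.


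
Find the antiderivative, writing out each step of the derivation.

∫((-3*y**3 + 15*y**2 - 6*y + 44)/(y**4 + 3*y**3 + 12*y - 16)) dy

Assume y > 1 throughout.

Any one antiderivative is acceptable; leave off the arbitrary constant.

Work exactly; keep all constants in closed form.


Step 1. Decompose ∫((-3*y**3 + 15*y**2 - 6*y + 44)/(y**4 + 3*y**3 + 12*y - 16)) dy by partial fractions, (-3*y**3 + 15*y**2 - 6*y + 44)/(y**4 + 3*y**3 + 12*y - 16) = 2/(y**2 + 4) - 5/(y + 4) + 2/(y - 1): now ∫(2/(y - 1)) dy + ∫(-5/(y + 4)) dy + ∫(2/(y**2 + 4)) dy.
Step 2. Evaluate the standard form [assuming y > 1]: now 2*log(y - 1) + ∫(-5/(y + 4)) dy + ∫(2/(y**2 + 4)) dy.
Step 3. Evaluate the standard form [assuming y > -4]: now 2*log(y - 1) - 5*log(y + 4) + ∫(2/(y**2 + 4)) dy.
Step 4. Evaluate the standard form: now 2*log(y - 1) - 5*log(y + 4) + atan(y/2).
Answer: 2*log(y - 1) - 5*log(y + 4) + atan(y/2).


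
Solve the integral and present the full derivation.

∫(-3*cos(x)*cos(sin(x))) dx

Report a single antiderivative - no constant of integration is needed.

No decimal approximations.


Step 1. Substitute u = sin(x), turning ∫(-3*cos(x)*cos(sin(x))) dx into ∫(-3*cos(u)) du: now ∫(-3*cos(u)) du.
Step 2. Evaluate the standard form: now -3*sin(u).
Step 3. Substitute back u = sin(x): now -3*sin(sin(x)).
Answer: -3*sin(sin(x)).


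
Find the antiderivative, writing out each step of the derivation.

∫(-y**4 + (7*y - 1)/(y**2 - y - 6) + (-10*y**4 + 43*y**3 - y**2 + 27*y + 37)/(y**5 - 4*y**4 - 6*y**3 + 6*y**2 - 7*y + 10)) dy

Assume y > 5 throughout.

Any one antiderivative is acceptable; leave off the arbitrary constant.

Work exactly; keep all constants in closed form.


Step 1. Rewrite: now ∫(-y**4) dy + ∫((7*y - 1)/(y**2 - y - 6)) dy + ∫((-10*y**4 + 43*y**3 - y**2 + 27*y + 37)/(y**5 - 4*y**4 - 6*y**3 + 6*y**2 - 7*y + 10)) dy.
Step 2. Decompose ∫((-10*y**4 + 43*y**3 - y**2 + 27*y + 37)/(y**5 - 4*y**4 - 6*y**3 + 6*y**2 - 7*y + 10)) dy by partial fractions, (-10*y**4 + 43*y**3 - y**2 + 27*y + 37)/(y**5 - 4*y**4 - 6*y**3 + 6*y**2 - 7*y + 10) = 2/(y**2 + 1) - 5/(y + 2) - 4/(y - 1) - 1/(y - 5): now ∫(-y**4) dy + ∫((7*y - 1)/(y**2 - y - 6)) dy + ∫(-1/(y - 5)) dy + ∫(-4/(y - 1)) dy + ∫(-5/(y + 2)) dy + ∫(2/(y**2 + 1)) dy.
Step 3. Evaluate the standard form [assuming y > -2]: now -5*log(y + 2) + ∫(-y**4) dy + ∫((7*y - 1)/(y**2 - y - 6)) dy + ∫(-1/(y - 5)) dy + ∫(-4/(y - 1)) dy + ∫(2/(y**2 + 1)) dy.
Step 4. Evaluate the standard form [assuming y > 1]: now -4*log(y - 1) - 5*log(y + 2) + ∫(-y**4) dy + ∫((7*y - 1)/(y**2 - y - 6)) dy + ∫(-1/(y - 5)) dy + ∫(2/(y**2 + 1)) dy.
Step 5. Evaluate the standard form [assuming y > 5]: now -log(y - 5) - 4*log(y - 1) - 5*log(y + 2) + ∫(-y**4) dy + ∫((7*y - 1)/(y**2 - y - 6)) dy + ∫(2/(y**2 + 1)) dy.
Step 6. Evaluate the standard form: now -log(y - 5) - 4*log(y - 1) - 5*log(y + 2) + 2*atan(y) + ∫(-y**4) dy + ∫((7*y - 1)/(y**2 - y - 6)) dy.
Step 7. Decompose ∫((7*y - 1)/(y**2 - y - 6)) dy by partial fractions, (7*y - 1)/(y**2 - y - 6) = 3/(y + 2) + 4/(y - 3): now -log(y - 5) - 4*log(y - 1) - 5*log(y + 2) + 2*atan(y) + ∫(-y**4) dy + ∫(4/(y - 3)) dy + ∫(3/(y + 2)) dy.
Step 8. Evaluate the standard form [assuming y > 3]: now -log(y - 5) + 4*log(y - 3) - 4*log(y - 1) - 5*log(y + 2) + 2*atan(y) + ∫(-y**4) dy + ∫(3/(y + 2)) dy.
Step 9. Evaluate the standard form [assuming y > -2]: now -log(y - 5) + 4*log(y - 3) - 4*log(y - 1) - 2*log(y + 2) + 2*atan(y) + ∫(-y**4) dy.
Step 10. Evaluate the standard form: now -y**5/5 - log(y - 5) + 4*log(y - 3) - 4*log(y - 1) - 2*log(y + 2) + 2*atan(y).
Answer: -y**5/5 - log(y - 5) + 4*log(y - 3) - 4*log(y - 1) - 2*log(y + 2) + 2*atan(y).
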